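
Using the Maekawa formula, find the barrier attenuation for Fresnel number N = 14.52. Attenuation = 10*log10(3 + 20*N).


3 + 20*N = 3 + 20*14.52 = 293.4
Att = 10*log10(293.4) = 24.675 dB


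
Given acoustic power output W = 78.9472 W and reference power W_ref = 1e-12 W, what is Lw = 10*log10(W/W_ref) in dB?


W / W_ref = 78.9472 / 1e-12 = 7.89472e+13
Lw = 10 * log10(7.89472e+13) = 138.97 dB


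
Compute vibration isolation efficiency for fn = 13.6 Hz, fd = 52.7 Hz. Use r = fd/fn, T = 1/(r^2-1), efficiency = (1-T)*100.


r = 52.7 / 13.6 = 3.875
r^2 - 1 = 3.875^2 - 1 = 14.0156
T = 1/14.0156 = 0.0713491
Efficiency = (1 - 0.0713491)*100 = 92.865 %


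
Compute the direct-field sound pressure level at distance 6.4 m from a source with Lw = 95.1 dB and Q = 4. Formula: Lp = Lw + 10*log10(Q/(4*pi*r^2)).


4*pi*r^2 = 4*pi*6.4^2 = 514.719 m^2
Q / (4*pi*r^2) = 4 / 514.719 = 0.00777123
Lp = 95.1 + 10*log10(0.00777123) = 74.005 dB


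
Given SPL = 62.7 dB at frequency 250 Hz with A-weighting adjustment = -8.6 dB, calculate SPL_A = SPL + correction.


A-weighting table: 250 Hz -> -8.6 dB correction
SPL_A = SPL + correction = 62.7 + (-8.6) = 54.1 dBA


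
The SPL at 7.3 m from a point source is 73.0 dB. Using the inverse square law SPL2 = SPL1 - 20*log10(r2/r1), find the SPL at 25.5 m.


r2/r1 = 25.5/7.3 = 3.49315
Correction = 20*log10(3.49315) = 10.8643 dB
SPL2 = 73.0 - 10.8643 = 62.136 dB


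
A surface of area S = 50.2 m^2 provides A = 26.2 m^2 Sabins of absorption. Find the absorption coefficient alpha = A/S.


Absorption coefficient = absorbed power / incident power
alpha = A / S = 26.2 / 50.2 = 0.52191


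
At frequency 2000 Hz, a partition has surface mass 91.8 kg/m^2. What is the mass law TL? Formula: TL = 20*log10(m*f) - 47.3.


m * f = 91.8 * 2000 = 183600
20*log10(183600) = 105.277 dB
TL = 105.277 - 47.3 = 57.977 dB


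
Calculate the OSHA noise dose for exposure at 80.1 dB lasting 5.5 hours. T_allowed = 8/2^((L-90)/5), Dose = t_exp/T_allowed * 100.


T_allowed = 8 / 2^((80.1 - 90)/5) = 31.5594 hr
Dose = 5.5 / 31.5594 * 100 = 17.427 %


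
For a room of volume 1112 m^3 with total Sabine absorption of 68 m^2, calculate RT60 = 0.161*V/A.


RT60 = 0.161 * 1112 / 68 = 2.6328 s


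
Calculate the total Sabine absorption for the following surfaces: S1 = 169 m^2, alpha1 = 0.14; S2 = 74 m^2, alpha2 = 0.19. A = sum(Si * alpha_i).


169 * 0.14 = 23.66
74 * 0.19 = 14.06
A_total = 23.66 + 14.06 = 37.72 m^2


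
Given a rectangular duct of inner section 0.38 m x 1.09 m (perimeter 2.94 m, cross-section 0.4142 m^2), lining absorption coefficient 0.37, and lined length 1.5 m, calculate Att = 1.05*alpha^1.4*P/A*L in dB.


alpha^1.4 = 0.37^1.4 = 0.248589
Attenuation rate = 1.05 * alpha^1.4 * P / A
= 1.05 * 0.248589 * 2.94 / 0.4142 = 1.85271 dB/m
Total Att = 1.85271 * 1.5 = 2.7791 dB


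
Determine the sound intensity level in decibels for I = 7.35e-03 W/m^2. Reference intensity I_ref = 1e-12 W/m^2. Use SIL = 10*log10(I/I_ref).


I / I_ref = 7.35e-03 / 1e-12 = 7.35e+09
SIL = 10 * log10(7.35e+09) = 98.663 dB


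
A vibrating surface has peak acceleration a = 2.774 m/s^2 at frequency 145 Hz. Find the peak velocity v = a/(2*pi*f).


omega = 2*pi*f = 2*pi*145 = 911.062 rad/s
v = a / omega = 2.774 / 911.062 = 0.0030448 m/s


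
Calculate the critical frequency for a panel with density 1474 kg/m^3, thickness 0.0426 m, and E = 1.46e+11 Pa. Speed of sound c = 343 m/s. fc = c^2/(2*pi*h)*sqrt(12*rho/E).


12*rho/E = 12*1474/1.46e+11 = 1.21151e-07
sqrt(12*rho/E) = sqrt(1.21151e-07) = 0.000348068
c^2/(2*pi*h) = 343^2/(2*pi*0.0426) = 439540
fc = 439540 * 0.000348068 = 152.99 Hz


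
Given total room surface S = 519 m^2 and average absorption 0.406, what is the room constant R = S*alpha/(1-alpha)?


R = 519 * 0.406 / (1 - 0.406) = 354.74 m^2


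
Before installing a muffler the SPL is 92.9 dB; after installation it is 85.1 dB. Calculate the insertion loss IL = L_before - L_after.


Insertion loss = SPL without muffler - SPL with muffler
IL = 92.9 - 85.1 = 7.8 dB


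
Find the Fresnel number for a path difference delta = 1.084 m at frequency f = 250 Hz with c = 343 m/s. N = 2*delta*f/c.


N = 2*delta*f/c = 2*delta/lambda, where lambda = c/f
lambda = 343 / 250 = 1.372 m
N = 2 * 1.084 / 1.372 = 1.5802


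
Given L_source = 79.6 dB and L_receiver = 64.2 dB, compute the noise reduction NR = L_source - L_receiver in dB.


NR = L_source - L_receiver (difference between source and receiving room levels)
NR = 79.6 - 64.2 = 15.4 dB


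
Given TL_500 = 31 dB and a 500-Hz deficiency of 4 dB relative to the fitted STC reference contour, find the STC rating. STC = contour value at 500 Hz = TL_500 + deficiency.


By ASTM E413, STC = value of the fitted reference contour at 500 Hz.
Contour value at 500 Hz = TL_500 + deficiency = 31 + 4 = 35
STC = 35


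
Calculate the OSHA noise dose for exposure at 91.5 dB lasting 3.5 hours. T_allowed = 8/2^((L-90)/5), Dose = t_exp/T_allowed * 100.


T_allowed = 8 / 2^((91.5 - 90)/5) = 6.49802 hr
Dose = 3.5 / 6.49802 * 100 = 53.863 %


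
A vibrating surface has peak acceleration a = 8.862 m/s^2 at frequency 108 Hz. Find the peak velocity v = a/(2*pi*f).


omega = 2*pi*f = 2*pi*108 = 678.584 rad/s
v = a / omega = 8.862 / 678.584 = 0.01306 m/s


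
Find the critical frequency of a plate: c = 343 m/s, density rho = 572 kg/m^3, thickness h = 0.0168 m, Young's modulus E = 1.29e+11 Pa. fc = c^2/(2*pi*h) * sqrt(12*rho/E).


12*rho/E = 12*572/1.29e+11 = 5.32093e-08
sqrt(12*rho/E) = sqrt(5.32093e-08) = 0.000230671
c^2/(2*pi*h) = 343^2/(2*pi*0.0168) = 1.11455e+06
fc = 1.11455e+06 * 0.000230671 = 257.09 Hz


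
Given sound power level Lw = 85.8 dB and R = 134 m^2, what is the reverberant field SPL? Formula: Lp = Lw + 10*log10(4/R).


4/R = 4/134 = 0.0298507
Lp = 85.8 + 10*log10(0.0298507) = 70.55 dB


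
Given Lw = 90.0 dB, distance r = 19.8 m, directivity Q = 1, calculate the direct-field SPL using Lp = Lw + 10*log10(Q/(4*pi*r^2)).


4*pi*r^2 = 4*pi*19.8^2 = 4926.52 m^2
Q / (4*pi*r^2) = 1 / 4926.52 = 0.000202983
Lp = 90.0 + 10*log10(0.000202983) = 53.075 dB


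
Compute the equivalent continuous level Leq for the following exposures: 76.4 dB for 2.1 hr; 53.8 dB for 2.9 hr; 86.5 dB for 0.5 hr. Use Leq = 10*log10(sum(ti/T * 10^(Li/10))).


T_total = 2.1 + 2.9 + 0.5 = 5.5 hr
(2.1/5.5) * 10^(76.4/10) = 1.6667e+07
(2.9/5.5) * 10^(53.8/10) = 126484
(0.5/5.5) * 10^(86.5/10) = 4.06076e+07
Sum = 1.6667e+07 + 126484 + 4.06076e+07 = 5.74011e+07
Leq = 10*log10(5.74011e+07) = 77.589 dB


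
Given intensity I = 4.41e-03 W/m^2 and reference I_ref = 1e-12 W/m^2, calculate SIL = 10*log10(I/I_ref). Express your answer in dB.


I / I_ref = 4.41e-03 / 1e-12 = 4.41e+09
SIL = 10 * log10(4.41e+09) = 96.444 dB


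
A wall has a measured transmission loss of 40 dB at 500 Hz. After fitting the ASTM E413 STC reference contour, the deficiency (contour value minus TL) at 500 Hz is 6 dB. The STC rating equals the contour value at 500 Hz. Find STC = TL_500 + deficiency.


By ASTM E413, STC = value of the fitted reference contour at 500 Hz.
Contour value at 500 Hz = TL_500 + deficiency = 40 + 6 = 46
STC = 46


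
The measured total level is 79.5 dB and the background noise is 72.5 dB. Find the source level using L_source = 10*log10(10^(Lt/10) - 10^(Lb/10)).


10^(79.5/10) = 8.91251e+07
10^(72.5/10) = 1.77828e+07
Difference = 8.91251e+07 - 1.77828e+07 = 7.13423e+07
L_source = 10*log10(7.13423e+07) = 78.533 dB


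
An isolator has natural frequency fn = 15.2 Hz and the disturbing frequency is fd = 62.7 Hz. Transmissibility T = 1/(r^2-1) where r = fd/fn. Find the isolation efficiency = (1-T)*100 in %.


r = 62.7 / 15.2 = 4.125
r^2 - 1 = 4.125^2 - 1 = 16.0156
T = 1/16.0156 = 0.0624391
Efficiency = (1 - 0.0624391)*100 = 93.756 %


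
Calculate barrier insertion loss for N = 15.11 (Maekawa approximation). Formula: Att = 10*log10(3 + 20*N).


3 + 20*N = 3 + 20*15.11 = 305.2
Att = 10*log10(305.2) = 24.846 dB


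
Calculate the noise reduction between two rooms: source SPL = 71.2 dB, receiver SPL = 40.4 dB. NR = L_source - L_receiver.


NR = L_source - L_receiver (difference between source and receiving room levels)
NR = 71.2 - 40.4 = 30.8 dB


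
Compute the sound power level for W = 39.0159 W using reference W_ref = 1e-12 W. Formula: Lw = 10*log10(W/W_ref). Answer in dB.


W / W_ref = 39.0159 / 1e-12 = 3.90159e+13
Lw = 10 * log10(3.90159e+13) = 135.91 dB


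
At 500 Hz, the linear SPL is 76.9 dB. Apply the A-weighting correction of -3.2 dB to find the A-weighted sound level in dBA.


A-weighting table: 500 Hz -> -3.2 dB correction
SPL_A = SPL + correction = 76.9 + (-3.2) = 73.7 dBA


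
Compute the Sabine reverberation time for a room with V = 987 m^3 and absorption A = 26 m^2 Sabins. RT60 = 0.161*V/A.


RT60 = 0.161 * 987 / 26 = 6.1118 s


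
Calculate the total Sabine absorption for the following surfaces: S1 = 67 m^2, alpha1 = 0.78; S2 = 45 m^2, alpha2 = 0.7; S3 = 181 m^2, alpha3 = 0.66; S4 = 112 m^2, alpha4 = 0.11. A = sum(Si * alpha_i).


67 * 0.78 = 52.26
45 * 0.7 = 31.5
181 * 0.66 = 119.46
112 * 0.11 = 12.32
A_total = 52.26 + 31.5 + 119.46 + 12.32 = 215.54 m^2


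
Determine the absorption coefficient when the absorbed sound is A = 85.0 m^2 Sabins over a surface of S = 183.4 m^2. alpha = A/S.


Absorption coefficient = absorbed power / incident power
alpha = A / S = 85.0 / 183.4 = 0.46347


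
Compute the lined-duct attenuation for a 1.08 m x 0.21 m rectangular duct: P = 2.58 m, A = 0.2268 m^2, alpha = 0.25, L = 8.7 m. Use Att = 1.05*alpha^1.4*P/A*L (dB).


alpha^1.4 = 0.25^1.4 = 0.143587
Attenuation rate = 1.05 * alpha^1.4 * P / A
= 1.05 * 0.143587 * 2.58 / 0.2268 = 1.71507 dB/m
Total Att = 1.71507 * 8.7 = 14.921 dB


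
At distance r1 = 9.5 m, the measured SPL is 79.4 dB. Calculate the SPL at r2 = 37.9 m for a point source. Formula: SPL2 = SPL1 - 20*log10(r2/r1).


r2/r1 = 37.9/9.5 = 3.98947
Correction = 20*log10(3.98947) = 12.0183 dB
SPL2 = 79.4 - 12.0183 = 67.382 dB


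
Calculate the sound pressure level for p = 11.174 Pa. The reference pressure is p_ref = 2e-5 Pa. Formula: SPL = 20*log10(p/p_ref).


p / p_ref = 11.174 / 2e-5 = 558700
SPL = 20 * log10(558700) = 114.94 dB


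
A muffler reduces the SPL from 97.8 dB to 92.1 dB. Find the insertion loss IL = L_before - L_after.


Insertion loss = SPL without muffler - SPL with muffler
IL = 97.8 - 92.1 = 5.7 dB


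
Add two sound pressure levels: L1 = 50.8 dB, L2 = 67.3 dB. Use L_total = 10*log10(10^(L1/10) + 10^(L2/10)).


10^(50.8/10) = 120226
10^(67.3/10) = 5.37032e+06
Sum = 120226 + 5.37032e+06 = 5.49055e+06
L_total = 10*log10(5.49055e+06) = 67.396 dB


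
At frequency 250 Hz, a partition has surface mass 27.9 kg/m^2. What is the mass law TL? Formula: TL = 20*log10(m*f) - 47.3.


m * f = 27.9 * 250 = 6975
20*log10(6975) = 76.8709 dB
TL = 76.8709 - 47.3 = 29.571 dB


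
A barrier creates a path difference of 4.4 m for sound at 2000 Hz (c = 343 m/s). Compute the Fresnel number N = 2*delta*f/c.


N = 2*delta*f/c = 2*delta/lambda, where lambda = c/f
lambda = 343 / 2000 = 0.1715 m
N = 2 * 4.4 / 0.1715 = 51.312


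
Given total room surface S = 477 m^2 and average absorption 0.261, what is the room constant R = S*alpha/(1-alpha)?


R = 477 * 0.261 / (1 - 0.261) = 168.47 m^2


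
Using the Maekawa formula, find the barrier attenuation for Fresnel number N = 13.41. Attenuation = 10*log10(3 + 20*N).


3 + 20*N = 3 + 20*13.41 = 271.2
Att = 10*log10(271.2) = 24.333 dB


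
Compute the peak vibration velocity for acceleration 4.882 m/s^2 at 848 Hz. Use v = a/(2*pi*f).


omega = 2*pi*f = 2*pi*848 = 5328.14 rad/s
v = a / omega = 4.882 / 5328.14 = 0.00091627 m/s


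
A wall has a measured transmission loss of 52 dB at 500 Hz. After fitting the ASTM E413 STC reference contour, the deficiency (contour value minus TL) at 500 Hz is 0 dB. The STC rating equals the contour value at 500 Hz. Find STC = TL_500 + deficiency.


By ASTM E413, STC = value of the fitted reference contour at 500 Hz.
Contour value at 500 Hz = TL_500 + deficiency = 52 + 0 = 52
STC = 52


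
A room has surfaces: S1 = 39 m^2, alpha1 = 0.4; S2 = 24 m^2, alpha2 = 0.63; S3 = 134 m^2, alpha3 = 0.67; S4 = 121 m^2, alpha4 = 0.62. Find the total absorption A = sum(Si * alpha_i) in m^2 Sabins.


39 * 0.4 = 15.6
24 * 0.63 = 15.12
134 * 0.67 = 89.78
121 * 0.62 = 75.02
A_total = 15.6 + 15.12 + 89.78 + 75.02 = 195.52 m^2


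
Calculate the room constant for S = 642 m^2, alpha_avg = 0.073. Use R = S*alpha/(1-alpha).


R = 642 * 0.073 / (1 - 0.073) = 50.557 m^2


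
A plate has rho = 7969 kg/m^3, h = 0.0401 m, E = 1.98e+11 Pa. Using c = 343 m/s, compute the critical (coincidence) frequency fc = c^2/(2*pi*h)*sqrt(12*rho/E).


12*rho/E = 12*7969/1.98e+11 = 4.8297e-07
sqrt(12*rho/E) = sqrt(4.8297e-07) = 0.00069496
c^2/(2*pi*h) = 343^2/(2*pi*0.0401) = 466943
fc = 466943 * 0.00069496 = 324.51 Hz


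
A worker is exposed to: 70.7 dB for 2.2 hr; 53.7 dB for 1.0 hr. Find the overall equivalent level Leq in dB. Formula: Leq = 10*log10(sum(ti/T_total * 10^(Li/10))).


T_total = 2.2 + 1.0 = 3.2 hr
(2.2/3.2) * 10^(70.7/10) = 8.07742e+06
(1.0/3.2) * 10^(53.7/10) = 73257.2
Sum = 8.07742e+06 + 73257.2 = 8.15068e+06
Leq = 10*log10(8.15068e+06) = 69.112 dB


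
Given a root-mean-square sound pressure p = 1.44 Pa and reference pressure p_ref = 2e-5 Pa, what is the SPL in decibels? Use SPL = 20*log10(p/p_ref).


p / p_ref = 1.44 / 2e-5 = 72000
SPL = 20 * log10(72000) = 97.147 dB


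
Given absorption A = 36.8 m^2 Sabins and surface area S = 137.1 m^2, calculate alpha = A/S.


Absorption coefficient = absorbed power / incident power
alpha = A / S = 36.8 / 137.1 = 0.26842


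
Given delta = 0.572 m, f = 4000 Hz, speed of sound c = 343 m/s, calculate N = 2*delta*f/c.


N = 2*delta*f/c = 2*delta/lambda, where lambda = c/f
lambda = 343 / 4000 = 0.08575 m
N = 2 * 0.572 / 0.08575 = 13.341


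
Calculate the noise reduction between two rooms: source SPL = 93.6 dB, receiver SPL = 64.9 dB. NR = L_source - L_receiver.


NR = L_source - L_receiver (difference between source and receiving room levels)
NR = 93.6 - 64.9 = 28.7 dB


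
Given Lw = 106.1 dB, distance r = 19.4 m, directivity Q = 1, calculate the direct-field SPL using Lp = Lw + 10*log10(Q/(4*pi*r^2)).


4*pi*r^2 = 4*pi*19.4^2 = 4729.48 m^2
Q / (4*pi*r^2) = 1 / 4729.48 = 0.00021144
Lp = 106.1 + 10*log10(0.00021144) = 69.352 dB


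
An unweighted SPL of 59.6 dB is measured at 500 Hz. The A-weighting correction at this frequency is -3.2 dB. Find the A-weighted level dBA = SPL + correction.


A-weighting table: 500 Hz -> -3.2 dB correction
SPL_A = SPL + correction = 59.6 + (-3.2) = 56.4 dBA


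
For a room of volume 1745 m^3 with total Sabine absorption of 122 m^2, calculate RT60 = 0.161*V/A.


RT60 = 0.161 * 1745 / 122 = 2.3028 s


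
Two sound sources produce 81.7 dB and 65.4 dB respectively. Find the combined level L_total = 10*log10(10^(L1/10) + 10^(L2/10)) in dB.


10^(81.7/10) = 1.47911e+08
10^(65.4/10) = 3.46737e+06
Sum = 1.47911e+08 + 3.46737e+06 = 1.51378e+08
L_total = 10*log10(1.51378e+08) = 81.801 dB


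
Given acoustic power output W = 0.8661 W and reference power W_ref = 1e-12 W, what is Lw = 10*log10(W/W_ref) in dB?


W / W_ref = 0.8661 / 1e-12 = 8.661e+11
Lw = 10 * log10(8.661e+11) = 119.38 dB


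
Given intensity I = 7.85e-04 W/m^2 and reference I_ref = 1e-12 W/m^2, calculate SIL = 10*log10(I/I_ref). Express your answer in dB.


I / I_ref = 7.85e-04 / 1e-12 = 7.85e+08
SIL = 10 * log10(7.85e+08) = 88.949 dB


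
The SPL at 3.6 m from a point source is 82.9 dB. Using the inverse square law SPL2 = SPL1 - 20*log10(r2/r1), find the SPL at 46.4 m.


r2/r1 = 46.4/3.6 = 12.8889
Correction = 20*log10(12.8889) = 22.2043 dB
SPL2 = 82.9 - 22.2043 = 60.696 dB


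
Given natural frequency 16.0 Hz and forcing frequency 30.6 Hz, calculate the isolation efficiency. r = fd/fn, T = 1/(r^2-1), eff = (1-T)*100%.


r = 30.6 / 16.0 = 1.9125
r^2 - 1 = 1.9125^2 - 1 = 2.65766
T = 1/2.65766 = 0.376271
Efficiency = (1 - 0.376271)*100 = 62.373 %


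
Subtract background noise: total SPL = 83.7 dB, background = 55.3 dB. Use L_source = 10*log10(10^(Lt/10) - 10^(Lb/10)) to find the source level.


10^(83.7/10) = 2.34423e+08
10^(55.3/10) = 338844
Difference = 2.34423e+08 - 338844 = 2.34084e+08
L_source = 10*log10(2.34084e+08) = 83.694 dB


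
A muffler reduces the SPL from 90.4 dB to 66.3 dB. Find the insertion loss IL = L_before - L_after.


Insertion loss = SPL without muffler - SPL with muffler
IL = 90.4 - 66.3 = 24.1 dB


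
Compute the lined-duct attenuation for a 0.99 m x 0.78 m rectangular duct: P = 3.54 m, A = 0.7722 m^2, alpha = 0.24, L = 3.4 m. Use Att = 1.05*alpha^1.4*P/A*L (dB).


alpha^1.4 = 0.24^1.4 = 0.135611
Attenuation rate = 1.05 * alpha^1.4 * P / A
= 1.05 * 0.135611 * 3.54 / 0.7722 = 0.652766 dB/m
Total Att = 0.652766 * 3.4 = 2.2194 dB


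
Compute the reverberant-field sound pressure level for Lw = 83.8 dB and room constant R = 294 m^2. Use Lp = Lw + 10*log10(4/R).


4/R = 4/294 = 0.0136054
Lp = 83.8 + 10*log10(0.0136054) = 65.137 dB


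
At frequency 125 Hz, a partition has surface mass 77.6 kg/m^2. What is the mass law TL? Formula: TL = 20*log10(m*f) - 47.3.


m * f = 77.6 * 125 = 9700
20*log10(9700) = 79.7354 dB
TL = 79.7354 - 47.3 = 32.435 dB


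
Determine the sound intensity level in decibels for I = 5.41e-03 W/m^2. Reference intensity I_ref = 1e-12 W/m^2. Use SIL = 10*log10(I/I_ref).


I / I_ref = 5.41e-03 / 1e-12 = 5.41e+09
SIL = 10 * log10(5.41e+09) = 97.332 dB


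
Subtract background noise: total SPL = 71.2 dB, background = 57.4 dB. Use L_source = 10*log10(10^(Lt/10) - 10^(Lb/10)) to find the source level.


10^(71.2/10) = 1.31826e+07
10^(57.4/10) = 549541
Difference = 1.31826e+07 - 549541 = 1.26331e+07
L_source = 10*log10(1.26331e+07) = 71.015 dB


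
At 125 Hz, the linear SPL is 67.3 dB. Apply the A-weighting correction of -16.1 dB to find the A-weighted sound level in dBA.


A-weighting table: 125 Hz -> -16.1 dB correction
SPL_A = SPL + correction = 67.3 + (-16.1) = 51.2 dBA


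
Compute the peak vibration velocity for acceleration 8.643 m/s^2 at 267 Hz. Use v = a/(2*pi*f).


omega = 2*pi*f = 2*pi*267 = 1677.61 rad/s
v = a / omega = 8.643 / 1677.61 = 0.005152 m/s


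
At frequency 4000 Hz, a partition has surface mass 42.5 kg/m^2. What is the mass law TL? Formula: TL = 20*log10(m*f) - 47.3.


m * f = 42.5 * 4000 = 170000
20*log10(170000) = 104.609 dB
TL = 104.609 - 47.3 = 57.309 dB


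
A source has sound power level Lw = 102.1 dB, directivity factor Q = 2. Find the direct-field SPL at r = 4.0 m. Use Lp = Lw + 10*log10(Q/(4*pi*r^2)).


4*pi*r^2 = 4*pi*4.0^2 = 201.062 m^2
Q / (4*pi*r^2) = 2 / 201.062 = 0.00994718
Lp = 102.1 + 10*log10(0.00994718) = 82.077 dB


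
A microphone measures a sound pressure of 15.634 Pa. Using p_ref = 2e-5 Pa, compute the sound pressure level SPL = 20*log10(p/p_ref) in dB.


p / p_ref = 15.634 / 2e-5 = 781700
SPL = 20 * log10(781700) = 117.86 dB


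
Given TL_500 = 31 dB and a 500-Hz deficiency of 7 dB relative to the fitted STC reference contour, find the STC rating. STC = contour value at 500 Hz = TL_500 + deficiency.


By ASTM E413, STC = value of the fitted reference contour at 500 Hz.
Contour value at 500 Hz = TL_500 + deficiency = 31 + 7 = 38
STC = 38


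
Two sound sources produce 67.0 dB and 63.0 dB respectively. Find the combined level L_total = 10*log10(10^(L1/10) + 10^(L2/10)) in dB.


10^(67.0/10) = 5.01187e+06
10^(63.0/10) = 1.99526e+06
Sum = 5.01187e+06 + 1.99526e+06 = 7.00713e+06
L_total = 10*log10(7.00713e+06) = 68.455 dB


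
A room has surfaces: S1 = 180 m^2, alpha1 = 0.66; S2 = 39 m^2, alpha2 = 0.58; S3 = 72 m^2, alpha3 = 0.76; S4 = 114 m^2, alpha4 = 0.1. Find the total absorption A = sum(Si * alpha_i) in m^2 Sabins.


180 * 0.66 = 118.8
39 * 0.58 = 22.62
72 * 0.76 = 54.72
114 * 0.1 = 11.4
A_total = 118.8 + 22.62 + 54.72 + 11.4 = 207.54 m^2


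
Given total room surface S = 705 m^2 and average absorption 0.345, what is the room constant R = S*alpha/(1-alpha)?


R = 705 * 0.345 / (1 - 0.345) = 371.34 m^2


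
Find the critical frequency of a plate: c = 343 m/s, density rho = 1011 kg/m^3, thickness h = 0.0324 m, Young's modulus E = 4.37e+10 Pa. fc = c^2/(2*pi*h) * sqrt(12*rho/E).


12*rho/E = 12*1011/4.37e+10 = 2.7762e-07
sqrt(12*rho/E) = sqrt(2.7762e-07) = 0.000526897
c^2/(2*pi*h) = 343^2/(2*pi*0.0324) = 577914
fc = 577914 * 0.000526897 = 304.5 Hz


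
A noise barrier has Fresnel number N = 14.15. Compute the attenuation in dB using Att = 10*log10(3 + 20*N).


3 + 20*N = 3 + 20*14.15 = 286
Att = 10*log10(286) = 24.564 dB


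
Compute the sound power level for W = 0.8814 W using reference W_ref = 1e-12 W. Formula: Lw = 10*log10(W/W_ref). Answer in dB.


W / W_ref = 0.8814 / 1e-12 = 8.814e+11
Lw = 10 * log10(8.814e+11) = 119.45 dB


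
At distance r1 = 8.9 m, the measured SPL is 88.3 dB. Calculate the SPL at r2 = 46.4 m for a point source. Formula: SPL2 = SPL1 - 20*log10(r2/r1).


r2/r1 = 46.4/8.9 = 5.21348
Correction = 20*log10(5.21348) = 14.3426 dB
SPL2 = 88.3 - 14.3426 = 73.957 dB


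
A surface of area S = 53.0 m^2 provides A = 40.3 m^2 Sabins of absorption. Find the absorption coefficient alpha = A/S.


Absorption coefficient = absorbed power / incident power
alpha = A / S = 40.3 / 53.0 = 0.76038


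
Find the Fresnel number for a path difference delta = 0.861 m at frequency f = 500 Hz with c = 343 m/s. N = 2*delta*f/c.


N = 2*delta*f/c = 2*delta/lambda, where lambda = c/f
lambda = 343 / 500 = 0.686 m
N = 2 * 0.861 / 0.686 = 2.5102


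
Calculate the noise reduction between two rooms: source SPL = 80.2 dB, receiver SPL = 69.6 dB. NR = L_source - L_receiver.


NR = L_source - L_receiver (difference between source and receiving room levels)
NR = 80.2 - 69.6 = 10.6 dB


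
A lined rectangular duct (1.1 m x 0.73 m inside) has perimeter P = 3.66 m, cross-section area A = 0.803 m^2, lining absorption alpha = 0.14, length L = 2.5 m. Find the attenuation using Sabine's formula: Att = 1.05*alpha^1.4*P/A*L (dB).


alpha^1.4 = 0.14^1.4 = 0.0637645
Attenuation rate = 1.05 * alpha^1.4 * P / A
= 1.05 * 0.0637645 * 3.66 / 0.803 = 0.305164 dB/m
Total Att = 0.305164 * 2.5 = 0.76291 dB


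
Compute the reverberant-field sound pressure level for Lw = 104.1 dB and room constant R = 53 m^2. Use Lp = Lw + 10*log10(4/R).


4/R = 4/53 = 0.0754717
Lp = 104.1 + 10*log10(0.0754717) = 92.878 dB


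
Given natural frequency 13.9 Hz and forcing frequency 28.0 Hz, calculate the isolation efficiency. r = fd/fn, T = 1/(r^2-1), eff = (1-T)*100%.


r = 28.0 / 13.9 = 2.01439
r^2 - 1 = 2.01439^2 - 1 = 3.05777
T = 1/3.05777 = 0.327036
Efficiency = (1 - 0.327036)*100 = 67.296 %


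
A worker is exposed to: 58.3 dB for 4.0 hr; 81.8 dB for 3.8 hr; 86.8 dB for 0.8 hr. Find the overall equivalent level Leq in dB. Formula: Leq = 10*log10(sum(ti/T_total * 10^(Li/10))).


T_total = 4.0 + 3.8 + 0.8 = 8.6 hr
(4.0/8.6) * 10^(58.3/10) = 314457
(3.8/8.6) * 10^(81.8/10) = 6.68783e+07
(0.8/8.6) * 10^(86.8/10) = 4.45237e+07
Sum = 314457 + 6.68783e+07 + 4.45237e+07 = 1.11716e+08
Leq = 10*log10(1.11716e+08) = 80.481 dB


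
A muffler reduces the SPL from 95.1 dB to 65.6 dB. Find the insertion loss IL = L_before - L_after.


Insertion loss = SPL without muffler - SPL with muffler
IL = 95.1 - 65.6 = 29.5 dB


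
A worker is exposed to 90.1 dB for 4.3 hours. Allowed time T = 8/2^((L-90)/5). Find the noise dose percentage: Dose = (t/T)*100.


T_allowed = 8 / 2^((90.1 - 90)/5) = 7.88986 hr
Dose = 4.3 / 7.88986 * 100 = 54.5 %


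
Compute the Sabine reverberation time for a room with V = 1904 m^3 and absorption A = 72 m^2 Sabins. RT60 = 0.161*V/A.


RT60 = 0.161 * 1904 / 72 = 4.2576 s


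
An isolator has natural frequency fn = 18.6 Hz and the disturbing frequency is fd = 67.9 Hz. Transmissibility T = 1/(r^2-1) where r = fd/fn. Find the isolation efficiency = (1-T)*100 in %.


r = 67.9 / 18.6 = 3.65054
r^2 - 1 = 3.65054^2 - 1 = 12.3264
T = 1/12.3264 = 0.0811267
Efficiency = (1 - 0.0811267)*100 = 91.887 %


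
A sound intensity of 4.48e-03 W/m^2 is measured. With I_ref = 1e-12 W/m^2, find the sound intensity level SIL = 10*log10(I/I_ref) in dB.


I / I_ref = 4.48e-03 / 1e-12 = 4.48e+09
SIL = 10 * log10(4.48e+09) = 96.513 dB


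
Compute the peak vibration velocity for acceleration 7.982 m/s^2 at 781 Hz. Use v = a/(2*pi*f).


omega = 2*pi*f = 2*pi*781 = 4907.17 rad/s
v = a / omega = 7.982 / 4907.17 = 0.0016266 m/s


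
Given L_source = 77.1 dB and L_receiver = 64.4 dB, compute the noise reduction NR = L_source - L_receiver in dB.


NR = L_source - L_receiver (difference between source and receiving room levels)
NR = 77.1 - 64.4 = 12.7 dB


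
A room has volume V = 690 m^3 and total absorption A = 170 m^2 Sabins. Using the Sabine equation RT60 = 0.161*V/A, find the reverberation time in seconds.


RT60 = 0.161 * 690 / 170 = 0.65347 s


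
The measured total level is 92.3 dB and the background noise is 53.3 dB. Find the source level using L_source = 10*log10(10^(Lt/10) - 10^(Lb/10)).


10^(92.3/10) = 1.69824e+09
10^(53.3/10) = 213796
Difference = 1.69824e+09 - 213796 = 1.69803e+09
L_source = 10*log10(1.69803e+09) = 92.299 dB


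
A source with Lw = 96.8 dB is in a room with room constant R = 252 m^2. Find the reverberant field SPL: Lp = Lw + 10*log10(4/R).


4/R = 4/252 = 0.015873
Lp = 96.8 + 10*log10(0.015873) = 78.807 dB


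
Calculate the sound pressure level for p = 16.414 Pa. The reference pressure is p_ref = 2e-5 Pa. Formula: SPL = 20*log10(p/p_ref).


p / p_ref = 16.414 / 2e-5 = 820700
SPL = 20 * log10(820700) = 118.28 dB


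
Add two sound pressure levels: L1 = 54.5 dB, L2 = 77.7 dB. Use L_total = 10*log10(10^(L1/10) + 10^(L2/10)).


10^(54.5/10) = 281838
10^(77.7/10) = 5.88844e+07
Sum = 281838 + 5.88844e+07 = 5.91662e+07
L_total = 10*log10(5.91662e+07) = 77.721 dB


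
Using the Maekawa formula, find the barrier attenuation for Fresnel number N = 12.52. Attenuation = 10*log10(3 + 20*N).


3 + 20*N = 3 + 20*12.52 = 253.4
Att = 10*log10(253.4) = 24.038 dB


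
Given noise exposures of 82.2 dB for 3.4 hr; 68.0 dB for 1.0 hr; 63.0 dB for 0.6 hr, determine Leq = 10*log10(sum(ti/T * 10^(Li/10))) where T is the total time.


T_total = 3.4 + 1.0 + 0.6 = 5.0 hr
(3.4/5.0) * 10^(82.2/10) = 1.12852e+08
(1.0/5.0) * 10^(68.0/10) = 1.26191e+06
(0.6/5.0) * 10^(63.0/10) = 239431
Sum = 1.12852e+08 + 1.26191e+06 + 239431 = 1.14353e+08
Leq = 10*log10(1.14353e+08) = 80.582 dB


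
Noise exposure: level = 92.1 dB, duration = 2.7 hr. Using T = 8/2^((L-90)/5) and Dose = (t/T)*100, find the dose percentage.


T_allowed = 8 / 2^((92.1 - 90)/5) = 5.9794 hr
Dose = 2.7 / 5.9794 * 100 = 45.155 %


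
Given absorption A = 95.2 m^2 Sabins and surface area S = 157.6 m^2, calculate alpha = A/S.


Absorption coefficient = absorbed power / incident power
alpha = A / S = 95.2 / 157.6 = 0.60406


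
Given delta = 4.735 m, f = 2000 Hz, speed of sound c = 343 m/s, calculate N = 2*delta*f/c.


N = 2*delta*f/c = 2*delta/lambda, where lambda = c/f
lambda = 343 / 2000 = 0.1715 m
N = 2 * 4.735 / 0.1715 = 55.219


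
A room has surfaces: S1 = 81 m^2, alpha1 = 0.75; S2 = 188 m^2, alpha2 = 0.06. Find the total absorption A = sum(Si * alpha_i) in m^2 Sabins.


81 * 0.75 = 60.75
188 * 0.06 = 11.28
A_total = 60.75 + 11.28 = 72.03 m^2


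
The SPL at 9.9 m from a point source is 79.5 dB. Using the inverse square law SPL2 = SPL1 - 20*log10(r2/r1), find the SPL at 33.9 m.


r2/r1 = 33.9/9.9 = 3.42424
Correction = 20*log10(3.42424) = 10.6913 dB
SPL2 = 79.5 - 10.6913 = 68.809 dB


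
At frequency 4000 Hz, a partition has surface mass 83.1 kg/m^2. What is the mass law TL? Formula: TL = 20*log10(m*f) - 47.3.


m * f = 83.1 * 4000 = 332400
20*log10(332400) = 110.433 dB
TL = 110.433 - 47.3 = 63.133 dB


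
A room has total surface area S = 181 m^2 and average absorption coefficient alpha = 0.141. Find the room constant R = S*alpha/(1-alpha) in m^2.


R = 181 * 0.141 / (1 - 0.141) = 29.71 m^2


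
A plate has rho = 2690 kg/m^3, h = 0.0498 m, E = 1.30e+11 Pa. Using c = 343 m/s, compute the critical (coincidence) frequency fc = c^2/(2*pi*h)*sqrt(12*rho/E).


12*rho/E = 12*2690/1.30e+11 = 2.48308e-07
sqrt(12*rho/E) = sqrt(2.48308e-07) = 0.000498305
c^2/(2*pi*h) = 343^2/(2*pi*0.0498) = 375992
fc = 375992 * 0.000498305 = 187.36 Hz


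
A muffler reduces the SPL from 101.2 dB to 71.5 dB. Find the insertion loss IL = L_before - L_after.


Insertion loss = SPL without muffler - SPL with muffler
IL = 101.2 - 71.5 = 29.7 dB


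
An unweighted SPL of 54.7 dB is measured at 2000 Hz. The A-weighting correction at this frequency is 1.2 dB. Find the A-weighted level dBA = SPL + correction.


A-weighting table: 2000 Hz -> 1.2 dB correction
SPL_A = SPL + correction = 54.7 + (1.2) = 55.9 dBA


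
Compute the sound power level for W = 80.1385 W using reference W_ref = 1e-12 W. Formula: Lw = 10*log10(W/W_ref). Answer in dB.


W / W_ref = 80.1385 / 1e-12 = 8.01385e+13
Lw = 10 * log10(8.01385e+13) = 139.04 dB


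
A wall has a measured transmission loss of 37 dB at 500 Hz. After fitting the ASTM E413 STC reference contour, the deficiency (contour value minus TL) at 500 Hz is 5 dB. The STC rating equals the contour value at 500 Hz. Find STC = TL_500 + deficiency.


By ASTM E413, STC = value of the fitted reference contour at 500 Hz.
Contour value at 500 Hz = TL_500 + deficiency = 37 + 5 = 42
STC = 42


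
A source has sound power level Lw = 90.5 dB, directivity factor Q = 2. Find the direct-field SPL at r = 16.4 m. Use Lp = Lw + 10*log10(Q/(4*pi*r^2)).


4*pi*r^2 = 4*pi*16.4^2 = 3379.85 m^2
Q / (4*pi*r^2) = 2 / 3379.85 = 0.000591742
Lp = 90.5 + 10*log10(0.000591742) = 58.221 dB


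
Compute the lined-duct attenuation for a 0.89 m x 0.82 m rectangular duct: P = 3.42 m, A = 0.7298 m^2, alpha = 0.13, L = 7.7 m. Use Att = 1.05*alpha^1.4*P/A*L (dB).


alpha^1.4 = 0.13^1.4 = 0.0574805
Attenuation rate = 1.05 * alpha^1.4 * P / A
= 1.05 * 0.0574805 * 3.42 / 0.7298 = 0.282834 dB/m
Total Att = 0.282834 * 7.7 = 2.1778 dB


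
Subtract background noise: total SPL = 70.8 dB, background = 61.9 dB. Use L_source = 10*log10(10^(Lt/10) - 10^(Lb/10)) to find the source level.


10^(70.8/10) = 1.20226e+07
10^(61.9/10) = 1.54882e+06
Difference = 1.20226e+07 - 1.54882e+06 = 1.04738e+07
L_source = 10*log10(1.04738e+07) = 70.201 dB


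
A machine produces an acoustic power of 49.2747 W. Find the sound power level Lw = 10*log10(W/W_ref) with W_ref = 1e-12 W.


W / W_ref = 49.2747 / 1e-12 = 4.92747e+13
Lw = 10 * log10(4.92747e+13) = 136.93 dB


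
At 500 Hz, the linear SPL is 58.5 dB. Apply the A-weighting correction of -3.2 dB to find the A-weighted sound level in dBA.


A-weighting table: 500 Hz -> -3.2 dB correction
SPL_A = SPL + correction = 58.5 + (-3.2) = 55.3 dBA


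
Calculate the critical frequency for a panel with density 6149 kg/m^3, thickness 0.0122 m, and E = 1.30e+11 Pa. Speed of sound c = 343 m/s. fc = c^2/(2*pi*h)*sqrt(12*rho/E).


12*rho/E = 12*6149/1.30e+11 = 5.676e-07
sqrt(12*rho/E) = sqrt(5.676e-07) = 0.000753392
c^2/(2*pi*h) = 343^2/(2*pi*0.0122) = 1.53479e+06
fc = 1.53479e+06 * 0.000753392 = 1156.3 Hz


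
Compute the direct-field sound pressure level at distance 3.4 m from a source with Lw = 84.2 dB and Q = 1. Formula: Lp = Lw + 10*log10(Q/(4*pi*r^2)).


4*pi*r^2 = 4*pi*3.4^2 = 145.267 m^2
Q / (4*pi*r^2) = 1 / 145.267 = 0.00688388
Lp = 84.2 + 10*log10(0.00688388) = 62.578 dB


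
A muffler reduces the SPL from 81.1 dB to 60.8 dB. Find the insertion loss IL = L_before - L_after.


Insertion loss = SPL without muffler - SPL with muffler
IL = 81.1 - 60.8 = 20.3 dB


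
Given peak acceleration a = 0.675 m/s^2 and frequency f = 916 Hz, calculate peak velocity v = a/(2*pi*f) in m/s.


omega = 2*pi*f = 2*pi*916 = 5755.4 rad/s
v = a / omega = 0.675 / 5755.4 = 0.00011728 m/s


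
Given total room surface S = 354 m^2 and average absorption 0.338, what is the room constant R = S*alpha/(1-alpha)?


R = 354 * 0.338 / (1 - 0.338) = 180.74 m^2


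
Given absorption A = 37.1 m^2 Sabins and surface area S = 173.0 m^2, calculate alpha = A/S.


Absorption coefficient = absorbed power / incident power
alpha = A / S = 37.1 / 173.0 = 0.21445


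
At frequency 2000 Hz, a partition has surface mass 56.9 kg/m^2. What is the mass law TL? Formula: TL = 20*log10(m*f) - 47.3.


m * f = 56.9 * 2000 = 113800
20*log10(113800) = 101.123 dB
TL = 101.123 - 47.3 = 53.823 dB


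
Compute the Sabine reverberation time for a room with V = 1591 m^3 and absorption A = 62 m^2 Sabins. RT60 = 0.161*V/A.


RT60 = 0.161 * 1591 / 62 = 4.1315 s


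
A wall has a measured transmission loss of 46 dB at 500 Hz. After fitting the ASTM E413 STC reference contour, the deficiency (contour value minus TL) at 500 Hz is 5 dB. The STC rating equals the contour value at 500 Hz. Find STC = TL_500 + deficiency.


By ASTM E413, STC = value of the fitted reference contour at 500 Hz.
Contour value at 500 Hz = TL_500 + deficiency = 46 + 5 = 51
STC = 51


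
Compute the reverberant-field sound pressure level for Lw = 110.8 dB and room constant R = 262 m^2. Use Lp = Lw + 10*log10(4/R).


4/R = 4/262 = 0.0152672
Lp = 110.8 + 10*log10(0.0152672) = 92.638 dB


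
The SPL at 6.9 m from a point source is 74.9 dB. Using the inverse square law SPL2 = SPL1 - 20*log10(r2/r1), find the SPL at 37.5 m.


r2/r1 = 37.5/6.9 = 5.43478
Correction = 20*log10(5.43478) = 14.7036 dB
SPL2 = 74.9 - 14.7036 = 60.196 dB


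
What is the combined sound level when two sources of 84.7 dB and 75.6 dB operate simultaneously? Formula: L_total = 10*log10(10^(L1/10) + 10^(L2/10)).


10^(84.7/10) = 2.95121e+08
10^(75.6/10) = 3.63078e+07
Sum = 2.95121e+08 + 3.63078e+07 = 3.31429e+08
L_total = 10*log10(3.31429e+08) = 85.204 dB


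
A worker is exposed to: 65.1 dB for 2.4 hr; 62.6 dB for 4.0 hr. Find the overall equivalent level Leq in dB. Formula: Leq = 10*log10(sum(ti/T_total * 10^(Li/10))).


T_total = 2.4 + 4.0 = 6.4 hr
(2.4/6.4) * 10^(65.1/10) = 1.21348e+06
(4.0/6.4) * 10^(62.6/10) = 1.13731e+06
Sum = 1.21348e+06 + 1.13731e+06 = 2.35079e+06
Leq = 10*log10(2.35079e+06) = 63.712 dB


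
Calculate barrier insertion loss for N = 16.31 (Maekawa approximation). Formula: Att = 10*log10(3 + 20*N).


3 + 20*N = 3 + 20*16.31 = 329.2
Att = 10*log10(329.2) = 25.175 dB


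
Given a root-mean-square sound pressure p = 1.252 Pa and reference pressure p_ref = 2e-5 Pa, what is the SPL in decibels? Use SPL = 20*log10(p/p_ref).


p / p_ref = 1.252 / 2e-5 = 62600
SPL = 20 * log10(62600) = 95.931 dB


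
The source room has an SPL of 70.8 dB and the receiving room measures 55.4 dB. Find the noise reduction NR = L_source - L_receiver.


NR = L_source - L_receiver (difference between source and receiving room levels)
NR = 70.8 - 55.4 = 15.4 dB


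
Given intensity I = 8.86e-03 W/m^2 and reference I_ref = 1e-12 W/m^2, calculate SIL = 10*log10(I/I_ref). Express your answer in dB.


I / I_ref = 8.86e-03 / 1e-12 = 8.86e+09
SIL = 10 * log10(8.86e+09) = 99.474 dB


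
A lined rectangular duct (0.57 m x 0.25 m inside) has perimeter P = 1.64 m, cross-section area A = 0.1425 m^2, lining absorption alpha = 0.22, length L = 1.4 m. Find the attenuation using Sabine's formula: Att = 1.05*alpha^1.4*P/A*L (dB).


alpha^1.4 = 0.22^1.4 = 0.120058
Attenuation rate = 1.05 * alpha^1.4 * P / A
= 1.05 * 0.120058 * 1.64 / 0.1425 = 1.45081 dB/m
Total Att = 1.45081 * 1.4 = 2.0311 dB


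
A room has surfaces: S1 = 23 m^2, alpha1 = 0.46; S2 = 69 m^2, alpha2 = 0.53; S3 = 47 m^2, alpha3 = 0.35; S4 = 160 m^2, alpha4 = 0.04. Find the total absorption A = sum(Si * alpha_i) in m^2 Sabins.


23 * 0.46 = 10.58
69 * 0.53 = 36.57
47 * 0.35 = 16.45
160 * 0.04 = 6.4
A_total = 10.58 + 36.57 + 16.45 + 6.4 = 70 m^2


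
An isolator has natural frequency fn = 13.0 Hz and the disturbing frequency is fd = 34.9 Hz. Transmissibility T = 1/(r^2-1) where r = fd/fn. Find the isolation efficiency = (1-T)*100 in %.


r = 34.9 / 13.0 = 2.68462
r^2 - 1 = 2.68462^2 - 1 = 6.20718
T = 1/6.20718 = 0.161104
Efficiency = (1 - 0.161104)*100 = 83.89 %


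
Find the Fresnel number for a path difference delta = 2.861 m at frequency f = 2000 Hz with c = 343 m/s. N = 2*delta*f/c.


N = 2*delta*f/c = 2*delta/lambda, where lambda = c/f
lambda = 343 / 2000 = 0.1715 m
N = 2 * 2.861 / 0.1715 = 33.364


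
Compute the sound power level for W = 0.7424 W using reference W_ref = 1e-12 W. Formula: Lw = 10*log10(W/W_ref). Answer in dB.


W / W_ref = 0.7424 / 1e-12 = 7.424e+11
Lw = 10 * log10(7.424e+11) = 118.71 dB


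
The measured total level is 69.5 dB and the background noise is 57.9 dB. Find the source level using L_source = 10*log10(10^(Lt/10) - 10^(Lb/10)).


10^(69.5/10) = 8.91251e+06
10^(57.9/10) = 616595
Difference = 8.91251e+06 - 616595 = 8.29592e+06
L_source = 10*log10(8.29592e+06) = 69.189 dB


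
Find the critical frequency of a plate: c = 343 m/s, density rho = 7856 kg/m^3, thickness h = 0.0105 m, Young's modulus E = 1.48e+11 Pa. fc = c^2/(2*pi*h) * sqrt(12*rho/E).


12*rho/E = 12*7856/1.48e+11 = 6.36973e-07
sqrt(12*rho/E) = sqrt(6.36973e-07) = 0.000798106
c^2/(2*pi*h) = 343^2/(2*pi*0.0105) = 1.78328e+06
fc = 1.78328e+06 * 0.000798106 = 1423.2 Hz


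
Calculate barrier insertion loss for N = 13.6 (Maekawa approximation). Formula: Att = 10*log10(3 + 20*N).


3 + 20*N = 3 + 20*13.6 = 275
Att = 10*log10(275) = 24.393 dB


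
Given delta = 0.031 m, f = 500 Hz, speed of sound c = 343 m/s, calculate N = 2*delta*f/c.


N = 2*delta*f/c = 2*delta/lambda, where lambda = c/f
lambda = 343 / 500 = 0.686 m
N = 2 * 0.031 / 0.686 = 0.090379


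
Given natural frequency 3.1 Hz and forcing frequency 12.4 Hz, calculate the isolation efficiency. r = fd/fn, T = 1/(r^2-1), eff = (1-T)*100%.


r = 12.4 / 3.1 = 4
r^2 - 1 = 4^2 - 1 = 15
T = 1/15 = 0.0666667
Efficiency = (1 - 0.0666667)*100 = 93.333 %


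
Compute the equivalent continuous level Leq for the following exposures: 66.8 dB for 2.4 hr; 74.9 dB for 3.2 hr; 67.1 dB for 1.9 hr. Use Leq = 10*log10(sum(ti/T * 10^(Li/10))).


T_total = 2.4 + 3.2 + 1.9 = 7.5 hr
(2.4/7.5) * 10^(66.8/10) = 1.53162e+06
(3.2/7.5) * 10^(74.9/10) = 1.31853e+07
(1.9/7.5) * 10^(67.1/10) = 1.29925e+06
Sum = 1.53162e+06 + 1.31853e+07 + 1.29925e+06 = 1.60162e+07
Leq = 10*log10(1.60162e+07) = 72.046 dB


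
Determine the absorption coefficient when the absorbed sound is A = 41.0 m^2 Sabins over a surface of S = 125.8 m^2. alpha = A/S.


Absorption coefficient = absorbed power / incident power
alpha = A / S = 41.0 / 125.8 = 0.32591


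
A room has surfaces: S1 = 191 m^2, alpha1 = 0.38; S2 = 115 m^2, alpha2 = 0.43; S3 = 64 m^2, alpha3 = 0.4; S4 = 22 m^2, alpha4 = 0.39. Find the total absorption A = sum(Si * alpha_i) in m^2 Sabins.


191 * 0.38 = 72.58
115 * 0.43 = 49.45
64 * 0.4 = 25.6
22 * 0.39 = 8.58
A_total = 72.58 + 49.45 + 25.6 + 8.58 = 156.21 m^2


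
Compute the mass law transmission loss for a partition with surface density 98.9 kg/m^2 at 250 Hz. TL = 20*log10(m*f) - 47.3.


m * f = 98.9 * 250 = 24725
20*log10(24725) = 87.8627 dB
TL = 87.8627 - 47.3 = 40.563 dB


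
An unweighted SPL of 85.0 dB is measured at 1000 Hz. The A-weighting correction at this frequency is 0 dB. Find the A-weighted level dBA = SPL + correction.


A-weighting table: 1000 Hz -> 0 dB correction
SPL_A = SPL + correction = 85.0 + (0) = 85 dBA
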